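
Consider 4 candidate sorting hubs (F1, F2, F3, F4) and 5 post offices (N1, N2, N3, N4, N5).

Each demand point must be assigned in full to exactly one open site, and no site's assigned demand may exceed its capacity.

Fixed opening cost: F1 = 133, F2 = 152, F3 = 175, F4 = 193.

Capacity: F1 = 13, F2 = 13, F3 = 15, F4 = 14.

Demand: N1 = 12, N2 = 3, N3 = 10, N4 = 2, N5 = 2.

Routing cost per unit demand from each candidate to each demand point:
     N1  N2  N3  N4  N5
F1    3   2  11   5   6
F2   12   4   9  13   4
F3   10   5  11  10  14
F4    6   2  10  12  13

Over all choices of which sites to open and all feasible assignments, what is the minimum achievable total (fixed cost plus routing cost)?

Open {F3, F4}; cheapest assignment that respects the capacities:
  F3 (cap 15, load 15): N2, N3, N4 — cost 3×5 + 10×11 + 2×10 = 145
  F4 (cap 14, load 14): N1, N5 — cost 12×6 + 2×13 = 98
  Shipping 243, fixed 368 → total 611.
  Any other capacity-feasible assignment to {F3, F4} ships for at least 243.
Compare {F1, F2, F3}: its best feasible assignment gives total 629.
Compare {F1, F2, F4}: its best feasible assignment gives total 642.
Every other set of open sites that can feasibly serve all demand totals ≥ 629 even under its best assignment. Minimum: 611.

611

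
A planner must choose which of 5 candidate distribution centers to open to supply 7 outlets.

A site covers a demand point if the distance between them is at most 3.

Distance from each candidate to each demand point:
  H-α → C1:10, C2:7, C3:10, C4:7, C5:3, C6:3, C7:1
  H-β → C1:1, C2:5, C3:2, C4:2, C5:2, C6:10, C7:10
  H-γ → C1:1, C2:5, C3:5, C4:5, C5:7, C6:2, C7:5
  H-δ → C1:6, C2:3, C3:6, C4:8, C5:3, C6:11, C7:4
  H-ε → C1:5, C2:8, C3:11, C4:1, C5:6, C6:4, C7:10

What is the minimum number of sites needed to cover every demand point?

Coverage sets (demand points within 3 of each site):
  H-α: {C5, C6, C7}
  H-β: {C1, C3, C4, C5}
  H-γ: {C1, C6}
  H-δ: {C2, C5}
  H-ε: {C4}
No 2 sites suffice: every size-2 union leaves at least one demand point uncovered.
But {H-α, H-β, H-δ} covers everything, so the minimum is 3.

3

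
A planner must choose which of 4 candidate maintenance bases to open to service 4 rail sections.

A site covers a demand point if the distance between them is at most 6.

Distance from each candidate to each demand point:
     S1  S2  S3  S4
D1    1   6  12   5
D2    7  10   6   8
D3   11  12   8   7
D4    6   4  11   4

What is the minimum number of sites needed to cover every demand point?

Coverage sets (demand points within 6 of each site):
  D1: {S1, S2, S4}
  D2: {S3}
  D3: {}
  D4: {S1, S2, S4}
No single site covers all 4 demand points.
But {D1, D2} covers everything, so the minimum is 2.

2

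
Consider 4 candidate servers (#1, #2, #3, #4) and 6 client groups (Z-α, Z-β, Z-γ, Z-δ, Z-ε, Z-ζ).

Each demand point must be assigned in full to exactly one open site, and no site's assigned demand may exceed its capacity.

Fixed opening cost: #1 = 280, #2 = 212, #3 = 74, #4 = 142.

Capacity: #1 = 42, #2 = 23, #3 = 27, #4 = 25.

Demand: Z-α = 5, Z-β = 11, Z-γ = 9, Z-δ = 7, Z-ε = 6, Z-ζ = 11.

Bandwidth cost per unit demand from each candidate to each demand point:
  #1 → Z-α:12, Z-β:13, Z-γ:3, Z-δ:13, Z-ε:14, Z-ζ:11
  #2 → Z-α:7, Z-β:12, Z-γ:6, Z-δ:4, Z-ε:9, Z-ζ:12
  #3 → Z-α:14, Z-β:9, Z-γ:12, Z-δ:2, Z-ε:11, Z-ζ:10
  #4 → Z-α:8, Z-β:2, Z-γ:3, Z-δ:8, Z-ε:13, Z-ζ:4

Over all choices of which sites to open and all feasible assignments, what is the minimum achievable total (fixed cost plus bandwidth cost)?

Open {#3, #4}; cheapest assignment that respects the capacities:
  #3 (cap 27, load 24): Z-δ, Z-ε, Z-ζ — cost 7×2 + 6×11 + 11×10 = 190
  #4 (cap 25, load 25): Z-α, Z-β, Z-γ — cost 5×8 + 11×2 + 9×3 = 89
  Shipping 279, fixed 216 → total 495.
  Any other capacity-feasible assignment to {#3, #4} ships for at least 279.
Compare {#2, #3, #4}: its best feasible assignment gives total 651.
Compare {#2, #3}: its best feasible assignment gives total 701.
Every other set of open sites that can feasibly serve all demand totals ≥ 651 even under its best assignment. Minimum: 495.

495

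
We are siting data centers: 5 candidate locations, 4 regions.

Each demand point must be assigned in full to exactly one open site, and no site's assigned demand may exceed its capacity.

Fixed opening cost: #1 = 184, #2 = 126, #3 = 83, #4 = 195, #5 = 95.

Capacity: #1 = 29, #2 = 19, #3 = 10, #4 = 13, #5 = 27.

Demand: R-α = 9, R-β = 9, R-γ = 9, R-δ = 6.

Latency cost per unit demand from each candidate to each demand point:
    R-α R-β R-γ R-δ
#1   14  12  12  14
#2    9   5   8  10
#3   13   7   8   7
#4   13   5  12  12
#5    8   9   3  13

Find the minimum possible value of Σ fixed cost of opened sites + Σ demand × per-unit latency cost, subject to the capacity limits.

400

Open {#3, #5}; cheapest assignment that respects the capacities:
  #3 (cap 10, load 6): R-δ — cost 6×7 = 42
  #5 (cap 27, load 27): R-α, R-β, R-γ — cost 9×8 + 9×9 + 9×3 = 180
  Shipping 222, fixed 178 → total 400.
  Any other capacity-feasible assignment to {#3, #5} ships for at least 222.
Compare {#2, #5}: its best feasible assignment gives total 425.
Compare {#2, #3, #5}: its best feasible assignment gives total 490.
Every other set of open sites that can feasibly serve all demand totals ≥ 425 even under its best assignment. Minimum: 400.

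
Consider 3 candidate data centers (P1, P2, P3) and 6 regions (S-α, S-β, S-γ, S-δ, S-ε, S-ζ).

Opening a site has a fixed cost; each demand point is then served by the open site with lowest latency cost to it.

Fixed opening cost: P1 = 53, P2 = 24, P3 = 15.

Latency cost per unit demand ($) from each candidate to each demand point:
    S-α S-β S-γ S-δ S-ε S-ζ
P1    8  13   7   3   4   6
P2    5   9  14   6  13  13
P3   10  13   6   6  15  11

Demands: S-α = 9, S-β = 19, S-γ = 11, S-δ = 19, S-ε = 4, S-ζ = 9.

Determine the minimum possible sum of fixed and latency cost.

Open {P1, P2}: assign each demand point to its cheapest open site.
  S-α→P2 9×5=45, S-β→P2 19×9=171, S-γ→P1 11×7=77, S-δ→P1 19×3=57, S-ε→P1 4×4=16, S-ζ→P1 9×6=54
  latency cost 420, fixed 77 → total 497.
Compare {P1, P2, P3}: latency cost 409 + fixed 92 = 501.
Compare {P1}: latency cost 523 + fixed 53 = 576.
Compare {P1, P3}: latency cost 512 + fixed 68 = 580.
All other subsets cost ≥ 501. Minimum total cost: 497.

497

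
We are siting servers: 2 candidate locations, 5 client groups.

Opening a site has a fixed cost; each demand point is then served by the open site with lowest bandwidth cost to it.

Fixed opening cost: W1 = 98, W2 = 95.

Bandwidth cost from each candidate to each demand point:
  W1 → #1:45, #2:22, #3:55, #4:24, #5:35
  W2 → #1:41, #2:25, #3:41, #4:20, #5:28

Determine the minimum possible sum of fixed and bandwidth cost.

250

Open {W2}: assign each demand point to its cheapest open site.
  #1→W2 41, #2→W2 25, #3→W2 41, #4→W2 20, #5→W2 28
  bandwidth cost 155, fixed 95 → total 250.
Compare {W1}: bandwidth cost 181 + fixed 98 = 279.
Compare {W1, W2}: bandwidth cost 152 + fixed 193 = 345.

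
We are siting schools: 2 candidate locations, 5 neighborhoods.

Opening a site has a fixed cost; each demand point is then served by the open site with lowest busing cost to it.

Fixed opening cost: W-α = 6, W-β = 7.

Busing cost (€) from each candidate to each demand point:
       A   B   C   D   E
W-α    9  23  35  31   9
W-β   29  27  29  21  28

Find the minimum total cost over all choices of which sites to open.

Open {W-α, W-β}: assign each demand point to its cheapest open site.
  A→W-α 9, B→W-α 23, C→W-β 29, D→W-β 21, E→W-α 9
  busing cost 91, fixed 13 → total 104.
Compare {W-α}: busing cost 107 + fixed 6 = 113.
Compare {W-β}: busing cost 134 + fixed 7 = 141.

104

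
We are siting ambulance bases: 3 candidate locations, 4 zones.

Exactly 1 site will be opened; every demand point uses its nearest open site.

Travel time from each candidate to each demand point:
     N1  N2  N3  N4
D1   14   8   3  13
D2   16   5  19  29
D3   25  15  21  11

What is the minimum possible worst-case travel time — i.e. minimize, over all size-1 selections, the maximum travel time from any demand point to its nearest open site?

Open {D1}.
  Farthest demand point is N1 at travel time 14 (to D1); all others are ≤ 14.
With {D3} the worst case is 25.
With {D2} the worst case is 29.
No size-1 selection achieves below 14.

14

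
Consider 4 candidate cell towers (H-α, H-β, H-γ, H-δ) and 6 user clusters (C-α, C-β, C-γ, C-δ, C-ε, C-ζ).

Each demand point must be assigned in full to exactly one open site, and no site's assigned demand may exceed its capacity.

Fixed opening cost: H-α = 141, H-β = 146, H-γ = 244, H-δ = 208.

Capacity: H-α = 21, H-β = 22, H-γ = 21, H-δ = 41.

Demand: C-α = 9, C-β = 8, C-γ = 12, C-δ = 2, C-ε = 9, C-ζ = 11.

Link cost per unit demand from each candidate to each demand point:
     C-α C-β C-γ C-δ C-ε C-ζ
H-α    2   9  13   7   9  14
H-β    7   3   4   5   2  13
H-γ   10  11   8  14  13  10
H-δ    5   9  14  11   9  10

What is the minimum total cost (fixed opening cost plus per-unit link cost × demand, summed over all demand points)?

669

Open {H-β, H-δ}; cheapest assignment that respects the capacities:
  H-β (cap 22, load 21): C-γ, C-ε — cost 12×4 + 9×2 = 66
  H-δ (cap 41, load 30): C-α, C-β, C-δ, C-ζ — cost 9×5 + 8×9 + 2×11 + 11×10 = 249
  Shipping 315, fixed 354 → total 669.
  Any other capacity-feasible assignment to {H-β, H-δ} ships for at least 315.
Compare {H-α, H-β, H-δ}: its best feasible assignment gives total 775.
Compare {H-α, H-δ}: its best feasible assignment gives total 808.
Every other set of open sites that can feasibly serve all demand totals ≥ 775 even under its best assignment. Minimum: 669.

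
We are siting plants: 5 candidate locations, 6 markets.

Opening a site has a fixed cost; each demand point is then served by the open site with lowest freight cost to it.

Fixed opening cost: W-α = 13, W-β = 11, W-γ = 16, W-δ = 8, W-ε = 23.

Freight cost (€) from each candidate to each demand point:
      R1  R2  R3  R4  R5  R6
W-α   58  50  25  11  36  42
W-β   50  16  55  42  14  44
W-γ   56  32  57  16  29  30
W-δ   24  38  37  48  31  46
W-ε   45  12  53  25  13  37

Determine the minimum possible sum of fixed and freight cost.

164

Open {W-α, W-β, W-δ}: assign each demand point to its cheapest open site.
  R1→W-δ 24, R2→W-β 16, R3→W-α 25, R4→W-α 11, R5→W-β 14, R6→W-α 42
  freight cost 132, fixed 32 → total 164.
Compare {W-α, W-δ, W-ε}: freight cost 122 + fixed 44 = 166.
Compare {W-α, W-β, W-γ, W-δ}: freight cost 120 + fixed 48 = 168.
Compare {W-β, W-γ, W-δ}: freight cost 137 + fixed 35 = 172.
All other subsets cost ≥ 166. Minimum total cost: 164.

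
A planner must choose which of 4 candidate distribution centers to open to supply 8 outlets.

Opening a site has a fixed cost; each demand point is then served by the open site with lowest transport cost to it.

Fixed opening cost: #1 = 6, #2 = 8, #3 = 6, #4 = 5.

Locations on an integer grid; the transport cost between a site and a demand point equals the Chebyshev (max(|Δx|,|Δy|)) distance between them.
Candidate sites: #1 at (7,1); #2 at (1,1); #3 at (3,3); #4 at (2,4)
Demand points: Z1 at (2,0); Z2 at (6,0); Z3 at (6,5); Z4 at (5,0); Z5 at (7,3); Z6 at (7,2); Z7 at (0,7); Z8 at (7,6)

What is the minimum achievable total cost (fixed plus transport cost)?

32

Open {#1, #3}: assign each demand point to its cheapest open site.
  Z1→#3 3, Z2→#1 1, Z3→#3 3, Z4→#1 2, Z5→#1 2, Z6→#1 1, Z7→#3 4, Z8→#3 4
  transport cost 20, fixed 12 → total 32.
Compare {#1}: transport cost 27 + fixed 6 = 33.
Compare {#1, #4}: transport cost 22 + fixed 11 = 33.
Compare {#3}: transport cost 28 + fixed 6 = 34.
All other subsets cost ≥ 33. Minimum total cost: 32.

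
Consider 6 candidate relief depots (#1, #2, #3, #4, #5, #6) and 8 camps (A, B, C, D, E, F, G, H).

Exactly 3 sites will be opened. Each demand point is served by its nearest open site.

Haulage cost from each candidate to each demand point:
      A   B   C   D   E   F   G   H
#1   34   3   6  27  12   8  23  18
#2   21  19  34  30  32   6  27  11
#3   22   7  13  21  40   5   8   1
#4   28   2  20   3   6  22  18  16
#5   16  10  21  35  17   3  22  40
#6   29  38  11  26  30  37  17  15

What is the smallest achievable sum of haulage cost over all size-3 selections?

Open {#3, #4, #5}.
  A→#5 16, B→#4 2, C→#3 13, D→#4 3, E→#4 6, F→#5 3, G→#3 8, H→#3 1  ⇒ total 52.
Compare {#1, #3, #4}: total 53.
Compare {#3, #4, #6}: total 58.
No size-3 selection does better; minimum is 52.

52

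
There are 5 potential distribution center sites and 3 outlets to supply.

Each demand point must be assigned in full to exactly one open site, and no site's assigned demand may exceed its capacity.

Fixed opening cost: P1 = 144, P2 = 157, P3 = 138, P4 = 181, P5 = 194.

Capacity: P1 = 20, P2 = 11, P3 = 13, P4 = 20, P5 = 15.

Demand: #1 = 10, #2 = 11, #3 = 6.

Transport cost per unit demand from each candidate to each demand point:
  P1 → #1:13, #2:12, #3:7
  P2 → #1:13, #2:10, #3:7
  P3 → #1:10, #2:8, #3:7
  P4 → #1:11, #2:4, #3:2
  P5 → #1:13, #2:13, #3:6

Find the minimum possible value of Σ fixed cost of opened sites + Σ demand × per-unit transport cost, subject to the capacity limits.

475

Open {P3, P4}; cheapest assignment that respects the capacities:
  P3 (cap 13, load 10): #1 — cost 10×10 = 100
  P4 (cap 20, load 17): #2, #3 — cost 11×4 + 6×2 = 56
  Shipping 156, fixed 319 → total 475.
  Any other capacity-feasible assignment to {P3, P4} ships for at least 156.
Compare {P1, P4}: its best feasible assignment gives total 511.
Compare {P2, P4}: its best feasible assignment gives total 524.
Every other set of open sites that can feasibly serve all demand totals ≥ 511 even under its best assignment. Minimum: 475.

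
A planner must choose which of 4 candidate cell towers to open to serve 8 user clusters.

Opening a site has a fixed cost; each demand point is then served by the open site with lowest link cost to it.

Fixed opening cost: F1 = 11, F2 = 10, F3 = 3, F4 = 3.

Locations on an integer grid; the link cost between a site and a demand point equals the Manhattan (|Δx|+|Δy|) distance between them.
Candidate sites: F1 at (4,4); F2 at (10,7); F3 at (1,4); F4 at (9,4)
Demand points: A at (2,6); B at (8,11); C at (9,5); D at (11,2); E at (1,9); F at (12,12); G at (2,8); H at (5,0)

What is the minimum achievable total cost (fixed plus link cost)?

51

Open {F3, F4}: assign each demand point to its cheapest open site.
  A→F3 3, B→F4 8, C→F4 1, D→F4 4, E→F3 5, F→F4 11, G→F3 5, H→F3 8
  link cost 45, fixed 6 → total 51.
Compare {F2, F3, F4}: link cost 39 + fixed 16 = 55.
Compare {F2, F3}: link cost 43 + fixed 13 = 56.
Compare {F1, F3, F4}: link cost 42 + fixed 17 = 59.
All other subsets cost ≥ 55. Minimum total cost: 51.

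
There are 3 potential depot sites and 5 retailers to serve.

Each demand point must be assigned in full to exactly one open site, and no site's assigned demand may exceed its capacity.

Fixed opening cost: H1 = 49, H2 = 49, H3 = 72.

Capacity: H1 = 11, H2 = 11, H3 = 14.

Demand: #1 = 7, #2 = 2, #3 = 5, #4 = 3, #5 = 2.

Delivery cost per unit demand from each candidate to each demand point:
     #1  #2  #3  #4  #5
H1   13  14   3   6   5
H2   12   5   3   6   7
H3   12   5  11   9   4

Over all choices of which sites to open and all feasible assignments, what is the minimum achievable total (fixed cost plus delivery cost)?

Open {H1, H2}; cheapest assignment that respects the capacities:
  H1 (cap 11, load 10): #3, #4, #5 — cost 5×3 + 3×6 + 2×5 = 43
  H2 (cap 11, load 9): #1, #2 — cost 7×12 + 2×5 = 94
  Shipping 137, fixed 98 → total 235.
  Any other capacity-feasible assignment to {H1, H2} ships for at least 137.
Compare {H1, H3}: its best feasible assignment gives total 256.
Compare {H2, H3}: its best feasible assignment gives total 256.
Every other set of open sites that can feasibly serve all demand totals ≥ 256 even under its best assignment. Minimum: 235.

235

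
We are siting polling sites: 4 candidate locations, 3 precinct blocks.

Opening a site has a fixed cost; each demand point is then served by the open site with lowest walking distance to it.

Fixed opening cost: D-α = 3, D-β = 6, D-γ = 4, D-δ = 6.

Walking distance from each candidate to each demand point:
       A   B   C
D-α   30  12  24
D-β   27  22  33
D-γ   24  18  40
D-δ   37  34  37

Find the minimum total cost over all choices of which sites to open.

Open {D-α, D-γ}: assign each demand point to its cheapest open site.
  A→D-γ 24, B→D-α 12, C→D-α 24
  walking distance 60, fixed 7 → total 67.
Compare {D-α}: walking distance 66 + fixed 3 = 69.
Compare {D-α, D-β}: walking distance 63 + fixed 9 = 72.
Compare {D-α, D-β, D-γ}: walking distance 60 + fixed 13 = 73.
All other subsets cost ≥ 69. Minimum total cost: 67.

67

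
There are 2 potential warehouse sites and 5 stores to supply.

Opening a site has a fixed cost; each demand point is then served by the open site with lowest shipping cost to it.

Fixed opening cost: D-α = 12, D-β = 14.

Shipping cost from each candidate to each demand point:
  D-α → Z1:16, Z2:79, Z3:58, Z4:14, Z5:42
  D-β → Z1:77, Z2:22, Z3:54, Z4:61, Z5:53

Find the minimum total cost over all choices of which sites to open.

174

Open {D-α, D-β}: assign each demand point to its cheapest open site.
  Z1→D-α 16, Z2→D-β 22, Z3→D-β 54, Z4→D-α 14, Z5→D-α 42
  shipping cost 148, fixed 26 → total 174.
Compare {D-α}: shipping cost 209 + fixed 12 = 221.
Compare {D-β}: shipping cost 267 + fixed 14 = 281.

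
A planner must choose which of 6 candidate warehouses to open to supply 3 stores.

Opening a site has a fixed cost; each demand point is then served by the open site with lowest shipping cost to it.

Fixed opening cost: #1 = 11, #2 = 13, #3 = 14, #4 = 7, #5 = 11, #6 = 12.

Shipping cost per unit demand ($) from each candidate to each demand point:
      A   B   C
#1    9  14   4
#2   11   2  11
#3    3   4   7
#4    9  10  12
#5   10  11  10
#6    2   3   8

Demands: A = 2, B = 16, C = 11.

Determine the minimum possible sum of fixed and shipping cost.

Open {#1, #2, #6}: assign each demand point to its cheapest open site.
  A→#6 2×2=4, B→#2 16×2=32, C→#1 11×4=44
  shipping cost 80, fixed 36 → total 116.
Compare {#1, #2}: shipping cost 94 + fixed 24 = 118.
Compare {#1, #6}: shipping cost 96 + fixed 23 = 119.
Compare {#1, #2, #3}: shipping cost 82 + fixed 38 = 120.
All other subsets cost ≥ 118. Minimum total cost: 116.

116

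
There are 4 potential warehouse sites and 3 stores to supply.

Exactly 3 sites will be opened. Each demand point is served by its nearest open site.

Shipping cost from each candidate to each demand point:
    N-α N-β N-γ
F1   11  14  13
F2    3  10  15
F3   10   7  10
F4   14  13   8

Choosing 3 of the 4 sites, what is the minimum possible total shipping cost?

Open {F2, F3, F4}.
  N-α→F2 3, N-β→F3 7, N-γ→F4 8  ⇒ total 18.
Compare {F1, F2, F3}: total 20.
Compare {F1, F2, F4}: total 21.
No size-3 selection does better; minimum is 18.

18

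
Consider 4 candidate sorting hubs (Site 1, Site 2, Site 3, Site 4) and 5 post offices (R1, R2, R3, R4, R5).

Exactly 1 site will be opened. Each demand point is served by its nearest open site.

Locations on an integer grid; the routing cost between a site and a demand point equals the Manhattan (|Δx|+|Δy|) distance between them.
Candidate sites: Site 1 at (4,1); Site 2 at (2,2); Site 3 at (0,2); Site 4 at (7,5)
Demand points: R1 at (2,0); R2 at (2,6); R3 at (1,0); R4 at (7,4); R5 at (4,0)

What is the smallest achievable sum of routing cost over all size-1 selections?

20

Open {Site 2}.
  R1→Site 2 2, R2→Site 2 4, R3→Site 2 3, R4→Site 2 7, R5→Site 2 4  ⇒ total 20.
Compare {Site 1}: total 21.
Compare {Site 3}: total 28.
No size-1 selection does better; minimum is 20.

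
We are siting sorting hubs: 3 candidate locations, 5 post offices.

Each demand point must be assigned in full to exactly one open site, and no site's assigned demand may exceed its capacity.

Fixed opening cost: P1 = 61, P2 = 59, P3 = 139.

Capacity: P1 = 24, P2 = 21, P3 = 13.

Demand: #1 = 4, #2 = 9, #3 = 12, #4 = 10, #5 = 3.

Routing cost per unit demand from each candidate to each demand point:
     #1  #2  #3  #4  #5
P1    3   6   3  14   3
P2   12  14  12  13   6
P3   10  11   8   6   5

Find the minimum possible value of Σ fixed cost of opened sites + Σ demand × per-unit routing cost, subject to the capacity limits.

Open {P1, P2}; cheapest assignment that respects the capacities:
  P1 (cap 24, load 24): #2, #3, #5 — cost 9×6 + 12×3 + 3×3 = 99
  P2 (cap 21, load 14): #1, #4 — cost 4×12 + 10×13 = 178
  Shipping 277, fixed 120 → total 397.
  Any other capacity-feasible assignment to {P1, P2} ships for at least 277.
Compare {P1, P2, P3}: its best feasible assignment gives total 466.
Every other set of open sites that can feasibly serve all demand totals ≥ 466 even under its best assignment. Minimum: 397.

397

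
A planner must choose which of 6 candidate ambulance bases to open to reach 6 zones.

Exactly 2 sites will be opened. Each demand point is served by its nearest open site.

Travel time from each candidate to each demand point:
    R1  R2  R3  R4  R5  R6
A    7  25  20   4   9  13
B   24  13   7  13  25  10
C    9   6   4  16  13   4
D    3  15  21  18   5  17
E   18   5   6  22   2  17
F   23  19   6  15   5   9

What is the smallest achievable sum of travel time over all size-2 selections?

Open {A, C}.
  R1→A 7, R2→C 6, R3→C 4, R4→A 4, R5→A 9, R6→C 4  ⇒ total 34.
Compare {A, E}: total 37.
Compare {C, D}: total 38.
No size-2 selection does better; minimum is 34.

34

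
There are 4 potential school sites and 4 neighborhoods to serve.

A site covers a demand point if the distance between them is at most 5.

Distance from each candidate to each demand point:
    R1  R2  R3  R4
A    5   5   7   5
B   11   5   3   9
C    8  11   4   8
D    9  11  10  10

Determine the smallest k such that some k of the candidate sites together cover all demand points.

2

Coverage sets (demand points within 5 of each site):
  A: {R1, R2, R4}
  B: {R2, R3}
  C: {R3}
  D: {}
No single site covers all 4 demand points.
But {A, B} covers everything, so the minimum is 2.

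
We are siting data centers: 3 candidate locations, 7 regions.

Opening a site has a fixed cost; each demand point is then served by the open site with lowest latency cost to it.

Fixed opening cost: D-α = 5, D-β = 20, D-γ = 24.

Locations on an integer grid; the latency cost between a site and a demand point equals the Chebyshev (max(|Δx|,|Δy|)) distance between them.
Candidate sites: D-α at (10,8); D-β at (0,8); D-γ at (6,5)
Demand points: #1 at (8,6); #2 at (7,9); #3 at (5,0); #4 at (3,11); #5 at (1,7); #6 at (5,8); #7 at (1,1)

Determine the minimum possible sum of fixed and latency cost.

Open {D-α}: assign each demand point to its cheapest open site.
  #1→D-α 2, #2→D-α 3, #3→D-α 8, #4→D-α 7, #5→D-α 9, #6→D-α 5, #7→D-α 9
  latency cost 43, fixed 5 → total 48.
Compare {D-γ}: latency cost 30 + fixed 24 = 54.
Compare {D-α, D-β}: latency cost 29 + fixed 25 = 54.
Compare {D-α, D-γ}: latency cost 29 + fixed 29 = 58.
All other subsets cost ≥ 54. Minimum total cost: 48.

48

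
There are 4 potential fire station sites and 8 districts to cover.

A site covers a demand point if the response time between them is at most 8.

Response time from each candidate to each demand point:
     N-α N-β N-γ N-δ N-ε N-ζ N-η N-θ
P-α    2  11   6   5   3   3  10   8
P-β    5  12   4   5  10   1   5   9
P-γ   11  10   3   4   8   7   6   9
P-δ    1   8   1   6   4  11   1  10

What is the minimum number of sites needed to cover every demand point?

Coverage sets (demand points within 8 of each site):
  P-α: {N-α, N-γ, N-δ, N-ε, N-ζ, N-θ}
  P-β: {N-α, N-γ, N-δ, N-ζ, N-η}
  P-γ: {N-γ, N-δ, N-ε, N-ζ, N-η}
  P-δ: {N-α, N-β, N-γ, N-δ, N-ε, N-η}
No single site covers all 8 demand points.
But {P-α, P-δ} covers everything, so the minimum is 2.

2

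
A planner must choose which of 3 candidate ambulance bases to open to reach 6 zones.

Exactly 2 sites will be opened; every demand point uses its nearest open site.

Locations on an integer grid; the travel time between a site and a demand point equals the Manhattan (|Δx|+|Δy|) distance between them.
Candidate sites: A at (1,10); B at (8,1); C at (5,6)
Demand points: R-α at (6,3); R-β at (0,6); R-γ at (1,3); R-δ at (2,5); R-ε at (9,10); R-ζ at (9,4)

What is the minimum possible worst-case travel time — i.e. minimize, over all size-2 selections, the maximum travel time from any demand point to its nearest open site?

Open {A, B}.
  Farthest demand point is R-ε at travel time 8 (to A); all others are ≤ 8.
With {A, C} the worst case is 8.
With {B, C} the worst case is 8.
No size-2 selection achieves below 8.

8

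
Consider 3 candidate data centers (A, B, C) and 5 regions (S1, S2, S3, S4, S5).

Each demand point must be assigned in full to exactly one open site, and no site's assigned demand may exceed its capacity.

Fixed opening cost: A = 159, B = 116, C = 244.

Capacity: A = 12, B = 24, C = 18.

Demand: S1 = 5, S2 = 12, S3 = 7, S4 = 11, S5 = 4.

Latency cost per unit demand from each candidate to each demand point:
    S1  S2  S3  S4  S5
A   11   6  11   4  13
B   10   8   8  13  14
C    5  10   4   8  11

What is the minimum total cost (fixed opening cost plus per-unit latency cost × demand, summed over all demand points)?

678

Open {B, C}; cheapest assignment that respects the capacities:
  B (cap 24, load 21): S1, S2, S5 — cost 5×10 + 12×8 + 4×14 = 202
  C (cap 18, load 18): S3, S4 — cost 7×4 + 11×8 = 116
  Shipping 318, fixed 360 → total 678.
  Any other capacity-feasible assignment to {B, C} ships for at least 318.
Compare {A, B, C}: its best feasible assignment gives total 756.
Every other set of open sites that can feasibly serve all demand totals ≥ 756 even under its best assignment. Minimum: 678.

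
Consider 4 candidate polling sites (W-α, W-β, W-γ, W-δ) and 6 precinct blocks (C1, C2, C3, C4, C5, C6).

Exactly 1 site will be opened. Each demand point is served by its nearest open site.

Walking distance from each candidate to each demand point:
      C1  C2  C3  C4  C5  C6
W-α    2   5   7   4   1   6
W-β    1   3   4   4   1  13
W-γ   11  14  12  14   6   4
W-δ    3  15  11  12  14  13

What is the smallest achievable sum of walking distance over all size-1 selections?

Open {W-α}.
  C1→W-α 2, C2→W-α 5, C3→W-α 7, C4→W-α 4, C5→W-α 1, C6→W-α 6  ⇒ total 25.
Compare {W-β}: total 26.
Compare {W-γ}: total 61.
No size-1 selection does better; minimum is 25.

25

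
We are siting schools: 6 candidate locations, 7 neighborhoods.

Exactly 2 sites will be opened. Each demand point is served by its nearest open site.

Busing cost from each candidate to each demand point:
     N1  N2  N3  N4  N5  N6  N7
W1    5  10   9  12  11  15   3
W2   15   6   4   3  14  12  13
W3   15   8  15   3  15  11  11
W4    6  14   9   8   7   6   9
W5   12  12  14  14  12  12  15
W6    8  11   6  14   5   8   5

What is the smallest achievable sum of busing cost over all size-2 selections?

Open {W2, W6}.
  N1→W6 8, N2→W2 6, N3→W2 4, N4→W2 3, N5→W6 5, N6→W6 8, N7→W6 5  ⇒ total 39.
Compare {W2, W4}: total 41.
Compare {W3, W6}: total 43.
No size-2 selection does better; minimum is 39.

39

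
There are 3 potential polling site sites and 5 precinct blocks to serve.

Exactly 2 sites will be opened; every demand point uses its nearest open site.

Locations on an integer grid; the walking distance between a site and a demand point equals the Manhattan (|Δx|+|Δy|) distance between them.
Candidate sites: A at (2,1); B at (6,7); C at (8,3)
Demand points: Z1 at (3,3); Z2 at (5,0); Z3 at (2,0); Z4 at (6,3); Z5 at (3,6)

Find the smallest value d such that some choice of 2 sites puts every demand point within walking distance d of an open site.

4

Open {A, B}.
  Farthest demand point is Z2 at walking distance 4 (to A); all others are ≤ 4.
With {A, C} the worst case is 6.
With {B, C} the worst case is 9.
No size-2 selection achieves below 4.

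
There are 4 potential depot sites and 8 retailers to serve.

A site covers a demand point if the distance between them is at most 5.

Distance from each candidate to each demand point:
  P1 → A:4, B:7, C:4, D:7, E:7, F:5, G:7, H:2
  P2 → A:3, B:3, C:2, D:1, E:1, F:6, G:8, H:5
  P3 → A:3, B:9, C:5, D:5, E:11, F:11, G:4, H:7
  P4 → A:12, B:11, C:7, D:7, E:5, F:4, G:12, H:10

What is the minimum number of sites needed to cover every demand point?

Coverage sets (demand points within 5 of each site):
  P1: {A, C, F, H}
  P2: {A, B, C, D, E, H}
  P3: {A, C, D, G}
  P4: {E, F}
No 2 sites suffice: every size-2 union leaves at least one demand point uncovered.
But {P1, P2, P3} covers everything, so the minimum is 3.

3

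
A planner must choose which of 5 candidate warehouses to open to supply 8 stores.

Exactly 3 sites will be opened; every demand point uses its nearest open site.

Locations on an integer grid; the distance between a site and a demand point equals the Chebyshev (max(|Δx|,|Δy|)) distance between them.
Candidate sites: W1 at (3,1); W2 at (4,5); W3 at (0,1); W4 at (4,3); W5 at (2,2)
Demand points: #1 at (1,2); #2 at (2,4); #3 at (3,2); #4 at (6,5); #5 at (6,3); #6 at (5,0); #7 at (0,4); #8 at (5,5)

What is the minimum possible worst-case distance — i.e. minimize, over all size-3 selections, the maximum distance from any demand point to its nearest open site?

2

Open {W1, W2, W5}.
  Farthest demand point is #2 at distance 2 (to W2); all others are ≤ 2.
With {W1, W4, W5} the worst case is 2.
With {W1, W2, W3} the worst case is 3.
No size-3 selection achieves below 2.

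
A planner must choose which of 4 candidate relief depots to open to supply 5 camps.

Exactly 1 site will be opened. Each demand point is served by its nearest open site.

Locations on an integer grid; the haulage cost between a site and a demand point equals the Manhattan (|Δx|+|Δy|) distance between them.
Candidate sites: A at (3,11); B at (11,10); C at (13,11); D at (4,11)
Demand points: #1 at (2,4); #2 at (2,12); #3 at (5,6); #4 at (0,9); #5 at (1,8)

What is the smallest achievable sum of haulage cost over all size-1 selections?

Open {A}.
  #1→A 8, #2→A 2, #3→A 7, #4→A 5, #5→A 5  ⇒ total 27.
Compare {D}: total 30.
Compare {B}: total 60.
No size-1 selection does better; minimum is 27.

27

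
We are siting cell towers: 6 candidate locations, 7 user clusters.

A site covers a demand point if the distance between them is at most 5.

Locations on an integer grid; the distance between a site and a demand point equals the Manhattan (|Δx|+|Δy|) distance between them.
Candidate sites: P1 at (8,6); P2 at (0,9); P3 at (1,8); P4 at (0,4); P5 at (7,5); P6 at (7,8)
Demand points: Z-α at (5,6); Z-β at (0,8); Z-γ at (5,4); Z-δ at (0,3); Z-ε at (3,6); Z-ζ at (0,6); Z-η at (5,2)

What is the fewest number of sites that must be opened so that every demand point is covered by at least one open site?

2

Coverage sets (demand points within 5 of each site):
  P1: {Z-α, Z-γ, Z-ε}
  P2: {Z-β, Z-ζ}
  P3: {Z-β, Z-ε, Z-ζ}
  P4: {Z-β, Z-γ, Z-δ, Z-ε, Z-ζ}
  P5: {Z-α, Z-γ, Z-ε, Z-η}
  P6: {Z-α}
No single site covers all 7 demand points.
But {P4, P5} covers everything, so the minimum is 2.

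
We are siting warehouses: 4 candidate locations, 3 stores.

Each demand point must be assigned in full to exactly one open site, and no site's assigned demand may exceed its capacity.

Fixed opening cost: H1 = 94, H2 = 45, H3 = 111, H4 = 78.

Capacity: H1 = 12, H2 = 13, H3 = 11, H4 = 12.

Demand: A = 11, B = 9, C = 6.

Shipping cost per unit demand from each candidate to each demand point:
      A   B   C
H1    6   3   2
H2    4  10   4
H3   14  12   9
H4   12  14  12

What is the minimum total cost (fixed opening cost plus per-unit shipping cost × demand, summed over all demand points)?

Open {H1, H2, H4}; cheapest assignment that respects the capacities:
  H1 (cap 12, load 9): B — cost 9×3 = 27
  H2 (cap 13, load 11): A — cost 11×4 = 44
  H4 (cap 12, load 6): C — cost 6×12 = 72
  Shipping 143, fixed 217 → total 360.
  Any other capacity-feasible assignment to {H1, H2, H4} ships for at least 143.
Compare {H1, H2, H3}: its best feasible assignment gives total 375.
Compare {H1, H2, H3, H4}: its best feasible assignment gives total 453.
Every other set of open sites that can feasibly serve all demand totals ≥ 375 even under its best assignment. Minimum: 360.

360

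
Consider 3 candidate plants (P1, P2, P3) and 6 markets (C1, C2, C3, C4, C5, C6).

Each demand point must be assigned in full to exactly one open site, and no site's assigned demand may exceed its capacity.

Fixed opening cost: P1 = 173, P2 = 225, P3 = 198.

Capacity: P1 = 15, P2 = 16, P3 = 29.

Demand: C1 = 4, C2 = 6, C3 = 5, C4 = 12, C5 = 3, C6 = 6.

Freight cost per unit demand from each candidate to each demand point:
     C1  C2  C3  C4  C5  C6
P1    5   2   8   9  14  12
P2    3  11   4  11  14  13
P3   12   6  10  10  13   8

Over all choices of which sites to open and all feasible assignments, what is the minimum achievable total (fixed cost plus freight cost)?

Open {P1, P3}; cheapest assignment that respects the capacities:
  P1 (cap 15, load 15): C1, C2, C3 — cost 4×5 + 6×2 + 5×8 = 72
  P3 (cap 29, load 21): C4, C5, C6 — cost 12×10 + 3×13 + 6×8 = 207
  Shipping 279, fixed 371 → total 650.
  Any other capacity-feasible assignment to {P1, P3} ships for at least 279.
Compare {P2, P3}: its best feasible assignment gives total 698.
Compare {P1, P2, P3}: its best feasible assignment gives total 847.
Every other set of open sites that can feasibly serve all demand totals ≥ 698 even under its best assignment. Minimum: 650.

650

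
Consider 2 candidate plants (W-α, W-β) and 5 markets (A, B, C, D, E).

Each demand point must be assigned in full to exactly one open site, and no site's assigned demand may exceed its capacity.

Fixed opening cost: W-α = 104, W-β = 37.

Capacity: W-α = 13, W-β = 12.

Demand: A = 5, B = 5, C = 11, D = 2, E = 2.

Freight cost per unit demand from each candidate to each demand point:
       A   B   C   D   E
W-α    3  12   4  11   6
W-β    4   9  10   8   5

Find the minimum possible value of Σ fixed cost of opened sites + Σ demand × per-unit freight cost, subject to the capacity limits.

278

Open {W-α, W-β}; cheapest assignment that respects the capacities:
  W-α (cap 13, load 13): C, E — cost 11×4 + 2×6 = 56
  W-β (cap 12, load 12): A, B, D — cost 5×4 + 5×9 + 2×8 = 81
  Shipping 137, fixed 141 → total 278.
  Any other capacity-feasible assignment to {W-α, W-β} ships for at least 137.
Total demand is 25 and no other set of sites has combined capacity ≥ 25, so {W-α, W-β} is the only feasible choice of open sites. Minimum: 278.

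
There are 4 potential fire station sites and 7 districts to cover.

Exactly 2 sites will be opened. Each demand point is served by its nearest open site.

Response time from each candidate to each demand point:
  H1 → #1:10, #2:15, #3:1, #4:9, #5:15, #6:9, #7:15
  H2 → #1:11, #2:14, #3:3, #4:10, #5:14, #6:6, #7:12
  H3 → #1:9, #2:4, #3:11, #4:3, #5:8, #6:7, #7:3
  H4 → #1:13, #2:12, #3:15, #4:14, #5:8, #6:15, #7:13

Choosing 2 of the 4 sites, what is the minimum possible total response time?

Open {H1, H3}.
  #1→H3 9, #2→H3 4, #3→H1 1, #4→H3 3, #5→H3 8, #6→H3 7, #7→H3 3  ⇒ total 35.
Compare {H2, H3}: total 36.
Compare {H3, H4}: total 45.
No size-2 selection does better; minimum is 35.

35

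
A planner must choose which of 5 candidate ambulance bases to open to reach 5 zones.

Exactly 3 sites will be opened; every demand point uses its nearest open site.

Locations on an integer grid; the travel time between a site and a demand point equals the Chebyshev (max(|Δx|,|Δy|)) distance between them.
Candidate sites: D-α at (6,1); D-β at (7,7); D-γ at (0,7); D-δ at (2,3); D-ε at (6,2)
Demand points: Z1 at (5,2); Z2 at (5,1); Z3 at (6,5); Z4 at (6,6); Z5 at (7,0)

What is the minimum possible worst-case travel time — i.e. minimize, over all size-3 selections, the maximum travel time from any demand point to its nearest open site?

2

Open {D-α, D-β, D-γ}.
  Farthest demand point is Z3 at travel time 2 (to D-β); all others are ≤ 2.
With {D-α, D-β, D-δ} the worst case is 2.
With {D-α, D-β, D-ε} the worst case is 2.
No size-3 selection achieves below 2.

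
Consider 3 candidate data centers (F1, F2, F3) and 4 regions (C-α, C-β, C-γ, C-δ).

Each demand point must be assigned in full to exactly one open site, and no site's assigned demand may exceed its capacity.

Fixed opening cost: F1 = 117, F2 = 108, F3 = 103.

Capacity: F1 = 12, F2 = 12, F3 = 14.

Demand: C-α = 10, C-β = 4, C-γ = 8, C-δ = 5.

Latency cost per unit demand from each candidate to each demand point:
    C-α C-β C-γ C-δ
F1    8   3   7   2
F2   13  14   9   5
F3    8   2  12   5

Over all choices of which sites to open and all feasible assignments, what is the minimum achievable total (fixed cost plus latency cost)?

Open {F1, F2, F3}; cheapest assignment that respects the capacities:
  F1 (cap 12, load 8): C-γ — cost 8×7 = 56
  F2 (cap 12, load 5): C-δ — cost 5×5 = 25
  F3 (cap 14, load 14): C-α, C-β — cost 10×8 + 4×2 = 88
  Shipping 169, fixed 328 → total 497.
  Any other capacity-feasible assignment to {F1, F2, F3} ships for at least 169.
Total demand is 27 and no other set of sites has combined capacity ≥ 27, so {F1, F2, F3} is the only feasible choice of open sites. Minimum: 497.

497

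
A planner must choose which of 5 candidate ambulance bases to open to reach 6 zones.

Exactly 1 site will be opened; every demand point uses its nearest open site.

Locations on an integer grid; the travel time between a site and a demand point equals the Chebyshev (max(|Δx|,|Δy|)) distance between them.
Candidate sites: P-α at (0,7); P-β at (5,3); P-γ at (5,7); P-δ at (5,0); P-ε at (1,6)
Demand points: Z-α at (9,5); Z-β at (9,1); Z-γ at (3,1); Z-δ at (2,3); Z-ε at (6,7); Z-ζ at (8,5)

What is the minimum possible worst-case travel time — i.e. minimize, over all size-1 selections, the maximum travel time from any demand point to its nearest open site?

Open {P-β}.
  Farthest demand point is Z-α at travel time 4 (to P-β); all others are ≤ 4.
With {P-γ} the worst case is 6.
With {P-δ} the worst case is 7.
No size-1 selection achieves below 4.

4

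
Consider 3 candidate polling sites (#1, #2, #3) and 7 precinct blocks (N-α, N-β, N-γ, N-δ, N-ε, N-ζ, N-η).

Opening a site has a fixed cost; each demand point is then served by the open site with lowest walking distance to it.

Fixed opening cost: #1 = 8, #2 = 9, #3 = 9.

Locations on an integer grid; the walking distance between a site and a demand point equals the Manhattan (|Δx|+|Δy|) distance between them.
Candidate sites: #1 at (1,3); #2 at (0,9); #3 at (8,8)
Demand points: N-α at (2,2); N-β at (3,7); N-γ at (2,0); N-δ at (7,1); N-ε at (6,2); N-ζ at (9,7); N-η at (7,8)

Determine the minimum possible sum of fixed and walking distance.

46

Open {#1, #3}: assign each demand point to its cheapest open site.
  N-α→#1 2, N-β→#1 6, N-γ→#1 4, N-δ→#1 8, N-ε→#1 6, N-ζ→#3 2, N-η→#3 1
  walking distance 29, fixed 17 → total 46.
Compare {#1, #2, #3}: walking distance 28 + fixed 26 = 54.
Compare {#1}: walking distance 49 + fixed 8 = 57.
Compare {#3}: walking distance 51 + fixed 9 = 60.
All other subsets cost ≥ 54. Minimum total cost: 46.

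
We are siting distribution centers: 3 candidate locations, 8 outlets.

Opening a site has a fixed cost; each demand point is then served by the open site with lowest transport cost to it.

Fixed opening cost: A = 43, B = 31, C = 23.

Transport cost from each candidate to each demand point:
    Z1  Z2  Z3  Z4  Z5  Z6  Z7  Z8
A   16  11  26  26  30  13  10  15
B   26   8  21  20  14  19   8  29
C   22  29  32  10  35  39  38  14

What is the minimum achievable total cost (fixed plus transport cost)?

Open {B, C}: assign each demand point to its cheapest open site.
  Z1→C 22, Z2→B 8, Z3→B 21, Z4→C 10, Z5→B 14, Z6→B 19, Z7→B 8, Z8→C 14
  transport cost 116, fixed 54 → total 170.
Compare {B}: transport cost 145 + fixed 31 = 176.
Compare {A, B}: transport cost 115 + fixed 74 = 189.
Compare {A}: transport cost 147 + fixed 43 = 190.
All other subsets cost ≥ 176. Minimum total cost: 170.

170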